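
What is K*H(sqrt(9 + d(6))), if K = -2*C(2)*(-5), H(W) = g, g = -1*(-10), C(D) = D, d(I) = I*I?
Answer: 200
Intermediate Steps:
d(I) = I**2
g = 10
H(W) = 10
K = 20 (K = -2*2*(-5) = -4*(-5) = 20)
K*H(sqrt(9 + d(6))) = 20*10 = 200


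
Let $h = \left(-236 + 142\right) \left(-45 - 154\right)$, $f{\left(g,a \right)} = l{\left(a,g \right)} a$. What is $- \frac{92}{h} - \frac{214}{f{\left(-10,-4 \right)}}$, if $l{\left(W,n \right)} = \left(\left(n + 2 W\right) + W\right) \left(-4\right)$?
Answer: $\frac{992675}{1646128} \approx 0.60304$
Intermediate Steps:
$l{\left(W,n \right)} = - 12 W - 4 n$ ($l{\left(W,n \right)} = \left(n + 3 W\right) \left(-4\right) = - 12 W - 4 n$)
$f{\left(g,a \right)} = a \left(- 12 a - 4 g\right)$ ($f{\left(g,a \right)} = \left(- 12 a - 4 g\right) a = a \left(- 12 a - 4 g\right)$)
$h = 18706$ ($h = \left(-94\right) \left(-199\right) = 18706$)
$- \frac{92}{h} - \frac{214}{f{\left(-10,-4 \right)}} = - \frac{92}{18706} - \frac{214}{\left(-4\right) \left(-4\right) \left(-10 + 3 \left(-4\right)\right)} = \left(-92\right) \frac{1}{18706} - \frac{214}{\left(-4\right) \left(-4\right) \left(-10 - 12\right)} = - \frac{46}{9353} - \frac{214}{\left(-4\right) \left(-4\right) \left(-22\right)} = - \frac{46}{9353} - \frac{214}{-352} = - \frac{46}{9353} - - \frac{107}{176} = - \frac{46}{9353} + \frac{107}{176} = \frac{992675}{1646128}$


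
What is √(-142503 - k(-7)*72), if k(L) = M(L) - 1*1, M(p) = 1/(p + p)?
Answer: I*√6978867/7 ≈ 377.39*I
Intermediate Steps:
M(p) = 1/(2*p)
k(L) = -1 + 1/(2*L) (k(L) = 1/(2*L) - 1*1 = 1/(2*L) - 1 = -1 + 1/(2*L))
√(-142503 - k(-7)*72) = √(-142503 - (½ - 1*(-7))/(-7)*72) = √(-142503 - (-1)*(½ + 7)/7*72) = √(-142503 - (-1)*15/(7*2)*72) = √(-142503 - 1*(-15/14)*72) = √(-142503 + (15/14)*72) = √(-142503 + 540/7) = √(-996981/7) = I*√6978867/7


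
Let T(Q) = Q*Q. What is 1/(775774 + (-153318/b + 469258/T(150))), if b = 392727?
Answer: 1472726250/1142532873972761 ≈ 1.2890e-6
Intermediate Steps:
T(Q) = Q²
1/(775774 + (-153318/b + 469258/T(150))) = 1/(775774 + (-153318/392727 + 469258/(150²))) = 1/(775774 + (-153318*1/392727 + 469258/22500)) = 1/(775774 + (-51106/130909 + 469258*(1/22500))) = 1/(775774 + (-51106/130909 + 234629/11250)) = 1/(775774 + 30140105261/1472726250) = 1/(1142532873972761/1472726250) = 1472726250/1142532873972761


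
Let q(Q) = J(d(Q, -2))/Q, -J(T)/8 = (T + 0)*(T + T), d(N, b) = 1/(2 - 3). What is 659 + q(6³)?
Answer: 17791/27 ≈ 658.93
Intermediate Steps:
d(N, b) = -1 (d(N, b) = 1/(-1) = -1)
J(T) = -16*T² (J(T) = -8*(T + 0)*(T + T) = -8*T*2*T = -16*T²)
q(Q) = -16/Q (q(Q) = (-16*(-1)²)/Q = (-16*1)/Q = -16/Q)
659 + q(6³) = 659 - 16/(6³) = 659 - 16/216 = 659 - 16*1/216 = 659 - 2/27 = 17791/27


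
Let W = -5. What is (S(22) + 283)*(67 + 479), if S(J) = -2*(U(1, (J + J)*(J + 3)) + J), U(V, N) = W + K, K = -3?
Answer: 139230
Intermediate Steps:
U(V, N) = -8 (U(V, N) = -5 - 3 = -8)
S(J) = 16 - 2*J (S(J) = -2*(-8 + J) = 16 - 2*J)
(S(22) + 283)*(67 + 479) = ((16 - 2*22) + 283)*(67 + 479) = ((16 - 44) + 283)*546 = (-28 + 283)*546 = 255*546 = 139230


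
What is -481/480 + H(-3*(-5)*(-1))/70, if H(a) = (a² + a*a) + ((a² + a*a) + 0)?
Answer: 39833/3360 ≈ 11.855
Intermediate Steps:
H(a) = 4*a² (H(a) = (a² + a²) + ((a² + a²) + 0) = 2*a² + (2*a² + 0) = 2*a² + 2*a² = 4*a²)
-481/480 + H(-3*(-5)*(-1))/70 = -481/480 + (4*(-3*(-5)*(-1))²)/70 = -481*1/480 + (4*(15*(-1))²)*(1/70) = -481/480 + (4*(-15)²)*(1/70) = -481/480 + (4*225)*(1/70) = -481/480 + 900*(1/70) = -481/480 + 90/7 = 39833/3360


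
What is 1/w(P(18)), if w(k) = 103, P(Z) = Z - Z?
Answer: 1/103 ≈ 0.0097087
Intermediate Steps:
P(Z) = 0
1/w(P(18)) = 1/103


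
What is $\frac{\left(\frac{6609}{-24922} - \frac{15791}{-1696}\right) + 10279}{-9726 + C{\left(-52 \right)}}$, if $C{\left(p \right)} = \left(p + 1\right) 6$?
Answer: $- \frac{72475357681}{70671614464} \approx -1.0255$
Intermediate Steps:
$C{\left(p \right)} = 6 + 6 p$ ($C{\left(p \right)} = \left(1 + p\right) 6 = 6 + 6 p$)
$\frac{\left(\frac{6609}{-24922} - \frac{15791}{-1696}\right) + 10279}{-9726 + C{\left(-52 \right)}} = \frac{\left(\frac{6609}{-24922} - \frac{15791}{-1696}\right) + 10279}{-9726 + \left(6 + 6 \left(-52\right)\right)} = \frac{\left(6609 \left(- \frac{1}{24922}\right) - - \frac{15791}{1696}\right) + 10279}{-9726 + \left(6 - 312\right)} = \frac{\left(- \frac{6609}{24922} + \frac{15791}{1696}\right) + 10279}{-9726 - 306} = \frac{\frac{191167219}{21133856} + 10279}{-10032} = \frac{217426073043}{21133856} \left(- \frac{1}{10032}\right) = - \frac{72475357681}{70671614464}$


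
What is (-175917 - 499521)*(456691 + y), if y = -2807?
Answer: -306570501192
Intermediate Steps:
(-175917 - 499521)*(456691 + y) = (-175917 - 499521)*(456691 - 2807) = -675438*453884 = -306570501192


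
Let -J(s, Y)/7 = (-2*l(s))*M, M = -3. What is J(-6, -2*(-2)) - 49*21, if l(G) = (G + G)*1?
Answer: -525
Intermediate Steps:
l(G) = 2*G (l(G) = (2*G)*1 = 2*G)
J(s, Y) = -84*s (J(s, Y) = -7*(-4*s)*(-3) = -84*s)
J(-6, -2*(-2)) - 49*21 = -84*(-6) - 49*21 = 504 - 1029 = -525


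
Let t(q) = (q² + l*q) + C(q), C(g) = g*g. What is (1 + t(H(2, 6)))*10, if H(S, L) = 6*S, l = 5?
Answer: 3490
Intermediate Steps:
C(g) = g²
t(q) = 2*q² + 5*q (t(q) = (q² + 5*q) + q² = 2*q² + 5*q)
(1 + t(H(2, 6)))*10 = (1 + (6*2)*(5 + 2*(6*2)))*10 = (1 + 12*(5 + 2*12))*10 = (1 + 12*(5 + 24))*10 = (1 + 12*29)*10 = (1 + 348)*10 = 349*10 = 3490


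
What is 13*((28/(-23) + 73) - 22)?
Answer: 14885/23 ≈ 647.17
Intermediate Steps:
13*((28/(-23) + 73) - 22) = 13*((28*(-1/23) + 73) - 22) = 13*((-28/23 + 73) - 22) = 13*(1651/23 - 22) = 13*(1145/23) = 14885/23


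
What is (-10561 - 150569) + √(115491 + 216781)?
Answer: -161130 + 4*√20767 ≈ -1.6055e+5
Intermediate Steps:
(-10561 - 150569) + √(115491 + 216781) = -161130 + √332272 = -161130 + 4*√20767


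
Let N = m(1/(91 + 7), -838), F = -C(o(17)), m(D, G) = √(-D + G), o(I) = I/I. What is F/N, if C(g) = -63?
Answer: -147*I*√730/1825 ≈ -2.1763*I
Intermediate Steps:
o(I) = 1
m(D, G) = √(G - D)
F = 63 (F = -1*(-63) = 63)
N = 15*I*√730/14 (N = √(-838 - 1/(91 + 7)) = √(-838 - 1/98) = √(-82125/98) = 15*I*√730/14 ≈ 28.948*I)
F/N = 63/((15*I*√730/14)) = 63*(-7*I*√730/5475) = -147*I*√730/1825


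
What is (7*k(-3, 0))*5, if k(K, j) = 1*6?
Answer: 210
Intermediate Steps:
k(K, j) = 6
(7*k(-3, 0))*5 = (7*6)*5 = 42*5 = 210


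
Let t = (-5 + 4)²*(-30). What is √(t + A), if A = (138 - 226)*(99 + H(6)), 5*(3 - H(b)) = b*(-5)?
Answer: I*√9534 ≈ 97.642*I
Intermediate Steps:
H(b) = 3 + b (H(b) = 3 - b*(-5)/5 = 3 - (-1)*b = 3 + b)
A = -9504 (A = (138 - 226)*(99 + (3 + 6)) = -88*(99 + 9) = -88*108 = -9504)
t = -30 (t = (-1)²*(-30) = 1*(-30) = -30)
√(t + A) = √(-30 - 9504) = √(-9534) = I*√9534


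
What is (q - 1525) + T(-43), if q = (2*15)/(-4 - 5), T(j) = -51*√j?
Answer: -4585/3 - 51*I*√43 ≈ -1528.3 - 334.43*I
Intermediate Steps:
q = -10/3 (q = 30/(-9) = 30*(-⅑) = -10/3 ≈ -3.3333)
(q - 1525) + T(-43) = (-10/3 - 1525) - 51*I*√43 = -4585/3 - 51*I*√43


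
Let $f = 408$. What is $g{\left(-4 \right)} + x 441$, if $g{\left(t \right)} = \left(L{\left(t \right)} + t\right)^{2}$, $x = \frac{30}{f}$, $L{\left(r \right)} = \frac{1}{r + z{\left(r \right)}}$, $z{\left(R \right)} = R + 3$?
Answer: $\frac{85113}{1700} \approx 50.066$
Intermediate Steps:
$z{\left(R \right)} = 3 + R$
$L{\left(r \right)} = \frac{1}{3 + 2 r}$ ($L{\left(r \right)} = \frac{1}{r + \left(3 + r\right)} = \frac{1}{3 + 2 r}$)
$x = \frac{5}{68}$ ($x = \frac{30}{408} = 30 \cdot \frac{1}{408} = \frac{5}{68} \approx 0.073529$)
$g{\left(t \right)} = \left(t + \frac{1}{3 + 2 t}\right)^{2}$ ($g{\left(t \right)} = \left(\frac{1}{3 + 2 t} + t\right)^{2} = \left(t + \frac{1}{3 + 2 t}\right)^{2}$)
$g{\left(-4 \right)} + x 441 = \left(-4 + \frac{1}{3 + 2 \left(-4\right)}\right)^{2} + \frac{5}{68} \cdot 441 = \left(-4 + \frac{1}{3 - 8}\right)^{2} + \frac{2205}{68} = \left(-4 + \frac{1}{-5}\right)^{2} + \frac{2205}{68} = \left(-4 - \frac{1}{5}\right)^{2} + \frac{2205}{68} = \left(- \frac{21}{5}\right)^{2} + \frac{2205}{68} = \frac{441}{25} + \frac{2205}{68} = \frac{85113}{1700}$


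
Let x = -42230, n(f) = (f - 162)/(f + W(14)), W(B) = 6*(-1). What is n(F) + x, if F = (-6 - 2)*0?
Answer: -42203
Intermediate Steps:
W(B) = -6
F = 0 (F = -8*0 = 0)
n(f) = (-162 + f)/(-6 + f) (n(f) = (f - 162)/(f - 6) = (-162 + f)/(-6 + f))
n(F) + x = (-162 + 0)/(-6 + 0) - 42230 = -162/(-6) - 42230 = -⅙*(-162) - 42230 = 27 - 42230 = -42203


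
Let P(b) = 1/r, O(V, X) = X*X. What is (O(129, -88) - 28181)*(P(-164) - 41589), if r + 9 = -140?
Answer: 126643224994/149 ≈ 8.4995e+8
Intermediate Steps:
r = -149 (r = -9 - 140 = -149)
O(V, X) = X²
P(b) = -1/149 (P(b) = 1/(-149) = -1/149)
(O(129, -88) - 28181)*(P(-164) - 41589) = ((-88)² - 28181)*(-1/149 - 41589) = (7744 - 28181)*(-6196762/149) = -20437*(-6196762/149) = 126643224994/149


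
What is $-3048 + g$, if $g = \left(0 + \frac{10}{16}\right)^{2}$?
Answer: $- \frac{195047}{64} \approx -3047.6$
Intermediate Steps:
$g = \frac{25}{64}$ ($g = \left(0 + 10 \cdot \frac{1}{16}\right)^{2} = \left(0 + \frac{5}{8}\right)^{2} = \left(\frac{5}{8}\right)^{2} = \frac{25}{64} \approx 0.39063$)
$-3048 + g = -3048 + \frac{25}{64} = - \frac{195047}{64}$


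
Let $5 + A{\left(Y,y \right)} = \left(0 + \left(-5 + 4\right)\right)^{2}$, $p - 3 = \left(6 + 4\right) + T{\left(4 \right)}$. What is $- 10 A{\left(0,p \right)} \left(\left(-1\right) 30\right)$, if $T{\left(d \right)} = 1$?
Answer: $-1200$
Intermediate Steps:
$p = 14$ ($p = 3 + \left(\left(6 + 4\right) + 1\right) = 3 + \left(10 + 1\right) = 3 + 11 = 14$)
$A{\left(Y,y \right)} = -4$ ($A{\left(Y,y \right)} = -5 + \left(0 + \left(-5 + 4\right)\right)^{2} = -5 + \left(0 - 1\right)^{2} = -5 + \left(-1\right)^{2} = -5 + 1 = -4$)
$- 10 A{\left(0,p \right)} \left(\left(-1\right) 30\right) = \left(-10\right) \left(-4\right) \left(\left(-1\right) 30\right) = 40 \left(-30\right) = -1200$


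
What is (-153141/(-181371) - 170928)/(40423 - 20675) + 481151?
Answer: 574438172003187/1193904836 ≈ 4.8114e+5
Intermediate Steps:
(-153141/(-181371) - 170928)/(40423 - 20675) + 481151 = (-153141*(-1/181371) - 170928)/19748 + 481151 = (51047/60457 - 170928)*(1/19748) + 481151 = -10333743049/60457*1/19748 + 481151 = -10333743049/1193904836 + 481151 = 574438172003187/1193904836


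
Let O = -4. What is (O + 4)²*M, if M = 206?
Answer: 0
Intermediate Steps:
(O + 4)²*M = (-4 + 4)²*206 = 0²*206 = 0*206 = 0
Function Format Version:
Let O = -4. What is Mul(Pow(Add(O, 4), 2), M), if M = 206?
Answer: 0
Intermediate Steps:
Mul(Pow(Add(O, 4), 2), M) = Mul(Pow(Add(-4, 4), 2), 206) = Mul(Pow(0, 2), 206) = Mul(0, 206) = 0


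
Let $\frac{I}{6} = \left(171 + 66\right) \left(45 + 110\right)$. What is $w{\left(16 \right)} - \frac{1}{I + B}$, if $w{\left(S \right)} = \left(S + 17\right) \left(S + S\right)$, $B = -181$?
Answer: $\frac{232561823}{220229} \approx 1056.0$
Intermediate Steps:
$w{\left(S \right)} = 2 S \left(17 + S\right)$ ($w{\left(S \right)} = \left(17 + S\right) 2 S = 2 S \left(17 + S\right)$)
$I = 220410$ ($I = 6 \left(171 + 66\right) \left(45 + 110\right) = 6 \cdot 237 \cdot 155 = 6 \cdot 36735 = 220410$)
$w{\left(16 \right)} - \frac{1}{I + B} = 2 \cdot 16 \left(17 + 16\right) - \frac{1}{220410 - 181} = 2 \cdot 16 \cdot 33 - \frac{1}{220229} = 1056 - \frac{1}{220229} = \frac{232561823}{220229}$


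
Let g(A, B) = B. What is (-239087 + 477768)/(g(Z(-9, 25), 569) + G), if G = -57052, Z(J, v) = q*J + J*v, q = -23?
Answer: -238681/56483 ≈ -4.2257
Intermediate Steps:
Z(J, v) = -23*J + J*v
(-239087 + 477768)/(g(Z(-9, 25), 569) + G) = (-239087 + 477768)/(569 - 57052) = 238681/(-56483) = 238681*(-1/56483) = -238681/56483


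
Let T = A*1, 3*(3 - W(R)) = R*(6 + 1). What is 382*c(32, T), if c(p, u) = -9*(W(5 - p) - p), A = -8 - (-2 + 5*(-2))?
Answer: -116892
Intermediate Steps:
W(R) = 3 - 7*R/3 (W(R) = 3 - R*(6 + 1)/3 = 3 - R*7/3 = 3 - 7*R/3)
A = 4 (A = -8 - (-2 - 10) = -8 - 1*(-12) = -8 + 12 = 4)
T = 4 (T = 4*1 = 4)
c(p, u) = 78 - 12*p (c(p, u) = -9*((3 - 7*(5 - p)/3) - p) = -9*((3 + (-35/3 + 7*p/3)) - p) = -9*((-26/3 + 7*p/3) - p) = -9*(-26/3 + 4*p/3) = 78 - 12*p)
382*c(32, T) = 382*(78 - 12*32) = 382*(78 - 384) = 382*(-306) = -116892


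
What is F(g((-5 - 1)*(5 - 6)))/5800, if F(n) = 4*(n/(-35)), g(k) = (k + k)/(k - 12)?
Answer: 1/25375 ≈ 3.9409e-5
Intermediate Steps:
g(k) = 2*k/(-12 + k) (g(k) = (2*k)/(-12 + k) = 2*k/(-12 + k))
F(n) = -4*n/35 (F(n) = 4*(n*(-1/35)) = 4*(-n/35) = -4*n/35)
F(g((-5 - 1)*(5 - 6)))/5800 = -8*(-5 - 1)*(5 - 6)/(35*(-12 + (-5 - 1)*(5 - 6)))/5800 = -8*(-6*(-1))/(35*(-12 - 6*(-1)))*(1/5800) = -8*6/(35*(-12 + 6))*(1/5800) = -8*6/(35*(-6))*(1/5800) = -8*6*(-1)/(35*6)*(1/5800) = -4/35*(-2)*(1/5800) = (8/35)*(1/5800) = 1/25375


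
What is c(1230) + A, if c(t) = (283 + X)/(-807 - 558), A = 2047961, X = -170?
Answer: 2795466652/1365 ≈ 2.0480e+6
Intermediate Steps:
c(t) = -113/1365 (c(t) = (283 - 170)/(-807 - 558) = 113/(-1365) = 113*(-1/1365) = -113/1365)
c(1230) + A = -113/1365 + 2047961 = 2795466652/1365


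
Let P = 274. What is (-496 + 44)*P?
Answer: -123848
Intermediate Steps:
(-496 + 44)*P = (-496 + 44)*274 = -452*274 = -123848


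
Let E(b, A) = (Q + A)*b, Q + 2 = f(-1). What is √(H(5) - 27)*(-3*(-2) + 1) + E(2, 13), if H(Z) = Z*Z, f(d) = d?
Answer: 20 + 7*I*√2 ≈ 20.0 + 9.8995*I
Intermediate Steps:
Q = -3 (Q = -2 - 1 = -3)
E(b, A) = b*(-3 + A) (E(b, A) = (-3 + A)*b = b*(-3 + A))
H(Z) = Z²
√(H(5) - 27)*(-3*(-2) + 1) + E(2, 13) = √(5² - 27)*(-3*(-2) + 1) + 2*(-3 + 13) = √(25 - 27)*(6 + 1) + 2*10 = √(-2)*7 + 20 = (I*√2)*7 + 20 = 7*I*√2 + 20 = 20 + 7*I*√2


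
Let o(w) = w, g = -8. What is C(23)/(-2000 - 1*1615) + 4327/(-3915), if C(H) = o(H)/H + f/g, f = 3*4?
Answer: -2085353/1887030 ≈ -1.1051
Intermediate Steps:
f = 12
C(H) = -½ (C(H) = H/H + 12/(-8) = 1 + 12*(-⅛) = 1 - 3/2 = -½)
C(23)/(-2000 - 1*1615) + 4327/(-3915) = -1/(2*(-2000 - 1*1615)) + 4327/(-3915) = -1/(2*(-2000 - 1615)) + 4327*(-1/3915) = -½/(-3615) - 4327/3915 = -½*(-1/3615) - 4327/3915 = 1/7230 - 4327/3915 = -2085353/1887030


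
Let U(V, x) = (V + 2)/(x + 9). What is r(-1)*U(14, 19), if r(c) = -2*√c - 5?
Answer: -20/7 - 8*I/7 ≈ -2.8571 - 1.1429*I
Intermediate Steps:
U(V, x) = (2 + V)/(9 + x)
r(c) = -5 - 2*√c
r(-1)*U(14, 19) = (-5 - 2*I)*((2 + 14)/(9 + 19)) = (-5 - 2*I)*(16/28) = (-5 - 2*I)*((1/28)*16) = (-5 - 2*I)*(4/7) = -20/7 - 8*I/7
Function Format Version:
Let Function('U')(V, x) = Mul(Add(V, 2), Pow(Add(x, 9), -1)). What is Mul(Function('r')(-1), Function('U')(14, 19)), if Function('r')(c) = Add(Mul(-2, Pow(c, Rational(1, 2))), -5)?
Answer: Add(Rational(-20, 7), Mul(Rational(-8, 7), I)) ≈ Add(-2.8571, Mul(-1.1429, I))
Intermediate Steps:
Function('U')(V, x) = Mul(Pow(Add(9, x), -1), Add(2, V)) (Function('U')(V, x) = Mul(Add(2, V), Pow(Add(9, x), -1)) = Mul(Pow(Add(9, x), -1), Add(2, V)))
Function('r')(c) = Add(-5, Mul(-2, Pow(c, Rational(1, 2))))
Mul(Function('r')(-1), Function('U')(14, 19)) = Mul(Add(-5, Mul(-2, Pow(-1, Rational(1, 2)))), Mul(Pow(Add(9, 19), -1), Add(2, 14))) = Mul(Add(-5, Mul(-2, I)), Mul(Pow(28, -1), 16)) = Mul(Add(-5, Mul(-2, I)), Mul(Rational(1, 28), 16)) = Mul(Add(-5, Mul(-2, I)), Rational(4, 7)) = Add(Rational(-20, 7), Mul(Rational(-8, 7), I))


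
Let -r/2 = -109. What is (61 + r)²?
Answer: 77841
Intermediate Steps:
r = 218 (r = -2*(-109) = 218)
(61 + r)² = (61 + 218)² = 279² = 77841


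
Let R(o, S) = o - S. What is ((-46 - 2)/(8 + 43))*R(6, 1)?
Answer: -80/17 ≈ -4.7059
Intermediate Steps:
((-46 - 2)/(8 + 43))*R(6, 1) = ((-46 - 2)/(8 + 43))*(6 - 1*1) = (-48/51)*(6 - 1) = -48*1/51*5 = -16/17*5 = -80/17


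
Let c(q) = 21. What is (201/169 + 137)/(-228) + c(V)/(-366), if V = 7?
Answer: -389864/587613 ≈ -0.66347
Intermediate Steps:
(201/169 + 137)/(-228) + c(V)/(-366) = (201/169 + 137)/(-228) + 21/(-366) = (201*(1/169) + 137)*(-1/228) + 21*(-1/366) = (201/169 + 137)*(-1/228) - 7/122 = (23354/169)*(-1/228) - 7/122 = -11677/19266 - 7/122 = -389864/587613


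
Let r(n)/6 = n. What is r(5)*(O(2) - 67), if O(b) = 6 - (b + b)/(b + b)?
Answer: -1860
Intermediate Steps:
r(n) = 6*n
O(b) = 5 (O(b) = 6 - 2*b/(2*b) = 6 - 2*b*1/(2*b) = 6 - 1*1 = 6 - 1 = 5)
r(5)*(O(2) - 67) = (6*5)*(5 - 67) = 30*(-62) = -1860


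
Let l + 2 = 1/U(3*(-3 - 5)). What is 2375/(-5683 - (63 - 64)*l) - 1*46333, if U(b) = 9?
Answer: -2370602987/51164 ≈ -46333.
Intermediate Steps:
l = -17/9 (l = -2 + 1/9 = -17/9 ≈ -1.8889)
2375/(-5683 - (63 - 64)*l) - 1*46333 = 2375/(-5683 - (63 - 64)*(-17)/9) - 1*46333 = 2375/(-5683 - (-1)*(-17)/9) - 46333 = 2375/(-5683 - 1*17/9) - 46333 = 2375/(-5683 - 17/9) - 46333 = 2375/(-51164/9) - 46333 = 2375*(-9/51164) - 46333 = -21375/51164 - 46333 = -2370602987/51164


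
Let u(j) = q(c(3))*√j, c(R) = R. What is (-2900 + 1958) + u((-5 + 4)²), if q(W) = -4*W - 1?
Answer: -955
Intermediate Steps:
q(W) = -1 - 4*W
u(j) = -13*√j (u(j) = (-1 - 4*3)*√j = (-1 - 12)*√j = -13*√j)
(-2900 + 1958) + u((-5 + 4)²) = (-2900 + 1958) - 13*√((-5 + 4)²) = -942 - 13*√((-1)²) = -942 - 13*√1 = -942 - 13*1 = -942 - 13 = -955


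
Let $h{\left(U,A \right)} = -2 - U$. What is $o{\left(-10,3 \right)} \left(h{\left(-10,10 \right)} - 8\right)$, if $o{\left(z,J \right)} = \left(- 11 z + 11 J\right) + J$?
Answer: $0$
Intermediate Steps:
$o{\left(z,J \right)} = - 11 z + 12 J$
$o{\left(-10,3 \right)} \left(h{\left(-10,10 \right)} - 8\right) = \left(\left(-11\right) \left(-10\right) + 12 \cdot 3\right) \left(\left(-2 - -10\right) - 8\right) = \left(110 + 36\right) \left(\left(-2 + 10\right) - 8\right) = 146 \left(8 - 8\right) = 146 \cdot 0 = 0$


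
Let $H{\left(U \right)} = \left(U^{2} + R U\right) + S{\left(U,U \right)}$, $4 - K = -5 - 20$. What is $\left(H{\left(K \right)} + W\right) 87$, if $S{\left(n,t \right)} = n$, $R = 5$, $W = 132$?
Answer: $99789$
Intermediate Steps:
$K = 29$ ($K = 4 - \left(-5 - 20\right) = 4 - -25 = 4 + 25 = 29$)
$H{\left(U \right)} = U^{2} + 6 U$ ($H{\left(U \right)} = \left(U^{2} + 5 U\right) + U = U^{2} + 6 U$)
$\left(H{\left(K \right)} + W\right) 87 = \left(29 \left(6 + 29\right) + 132\right) 87 = \left(29 \cdot 35 + 132\right) 87 = \left(1015 + 132\right) 87 = 1147 \cdot 87 = 99789$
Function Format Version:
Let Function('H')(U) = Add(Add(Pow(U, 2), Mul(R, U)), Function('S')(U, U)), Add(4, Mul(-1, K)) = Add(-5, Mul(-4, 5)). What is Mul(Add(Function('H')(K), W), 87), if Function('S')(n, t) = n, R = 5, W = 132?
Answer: 99789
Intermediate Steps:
K = 29 (K = Add(4, Mul(-1, Add(-5, Mul(-4, 5)))) = Add(4, Mul(-1, Add(-5, -20))) = Add(4, Mul(-1, -25)) = Add(4, 25) = 29)
Function('H')(U) = Add(Pow(U, 2), Mul(6, U)) (Function('H')(U) = Add(Add(Pow(U, 2), Mul(5, U)), U) = Add(Pow(U, 2), Mul(6, U)))
Mul(Add(Function('H')(K), W), 87) = Mul(Add(Mul(29, Add(6, 29)), 132), 87) = Mul(Add(Mul(29, 35), 132), 87) = Mul(Add(1015, 132), 87) = Mul(1147, 87) = 99789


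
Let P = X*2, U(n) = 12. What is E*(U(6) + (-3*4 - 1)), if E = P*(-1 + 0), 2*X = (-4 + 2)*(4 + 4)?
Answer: -16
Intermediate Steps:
X = -8 (X = ((-4 + 2)*(4 + 4))/2 = (-2*8)/2 = (½)*(-16) = -8)
P = -16 (P = -8*2 = -16)
E = 16 (E = -16*(-1 + 0) = -16*(-1) = 16)
E*(U(6) + (-3*4 - 1)) = 16*(12 + (-3*4 - 1)) = 16*(12 + (-12 - 1)) = 16*(12 - 13) = 16*(-1) = -16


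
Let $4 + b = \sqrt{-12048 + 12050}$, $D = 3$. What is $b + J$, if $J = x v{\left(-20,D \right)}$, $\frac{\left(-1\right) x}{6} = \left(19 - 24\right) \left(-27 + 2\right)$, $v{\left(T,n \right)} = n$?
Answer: $-2254 + \sqrt{2} \approx -2252.6$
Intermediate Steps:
$x = -750$ ($x = - 6 \left(19 - 24\right) \left(-27 + 2\right) = - 6 \left(\left(-5\right) \left(-25\right)\right) = \left(-6\right) 125 = -750$)
$J = -2250$ ($J = \left(-750\right) 3 = -2250$)
$b = -4 + \sqrt{2}$ ($b = -4 + \sqrt{-12048 + 12050} = -4 + \sqrt{2} \approx -2.5858$)
$b + J = \left(-4 + \sqrt{2}\right) - 2250 = -2254 + \sqrt{2}$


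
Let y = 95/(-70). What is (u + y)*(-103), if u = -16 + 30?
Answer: -18231/14 ≈ -1302.2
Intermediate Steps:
u = 14
y = -19/14 (y = 95*(-1/70) = -19/14 ≈ -1.3571)
(u + y)*(-103) = (14 - 19/14)*(-103) = (177/14)*(-103) = -18231/14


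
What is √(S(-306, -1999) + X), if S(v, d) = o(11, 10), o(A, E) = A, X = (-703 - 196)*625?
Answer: 2*I*√140466 ≈ 749.58*I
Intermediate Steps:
X = -561875 (X = -899*625 = -561875)
S(v, d) = 11
√(S(-306, -1999) + X) = √(11 - 561875) = √(-561864) = 2*I*√140466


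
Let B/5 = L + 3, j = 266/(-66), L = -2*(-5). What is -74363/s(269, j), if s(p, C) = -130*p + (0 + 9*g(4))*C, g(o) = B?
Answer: 817993/410605 ≈ 1.9922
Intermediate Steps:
L = 10
j = -133/33 (j = 266*(-1/66) = -133/33 ≈ -4.0303)
B = 65 (B = 5*(10 + 3) = 5*13 = 65)
g(o) = 65
s(p, C) = -130*p + 585*C (s(p, C) = -130*p + (0 + 9*65)*C = -130*p + (0 + 585)*C = -130*p + 585*C)
-74363/s(269, j) = -74363/(-130*269 + 585*(-133/33)) = -74363/(-34970 - 25935/11) = -74363/(-410605/11) = -74363*(-11/410605) = 817993/410605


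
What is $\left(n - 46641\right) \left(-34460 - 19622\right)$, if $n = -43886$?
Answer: $4895881214$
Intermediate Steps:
$\left(n - 46641\right) \left(-34460 - 19622\right) = \left(-43886 - 46641\right) \left(-34460 - 19622\right) = \left(-90527\right) \left(-54082\right) = 4895881214$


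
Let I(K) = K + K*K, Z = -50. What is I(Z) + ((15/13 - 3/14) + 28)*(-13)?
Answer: 29033/14 ≈ 2073.8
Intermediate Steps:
I(K) = K + K**2
I(Z) + ((15/13 - 3/14) + 28)*(-13) = -50*(1 - 50) + ((15/13 - 3/14) + 28)*(-13) = -50*(-49) + ((15*(1/13) - 3*1/14) + 28)*(-13) = 2450 + ((15/13 - 3/14) + 28)*(-13) = 2450 + (171/182 + 28)*(-13) = 2450 + (5267/182)*(-13) = 2450 - 5267/14 = 29033/14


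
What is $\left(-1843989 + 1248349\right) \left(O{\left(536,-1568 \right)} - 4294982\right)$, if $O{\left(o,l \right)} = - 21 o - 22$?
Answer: $2564980706400$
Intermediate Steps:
$O{\left(o,l \right)} = -22 - 21 o$
$\left(-1843989 + 1248349\right) \left(O{\left(536,-1568 \right)} - 4294982\right) = \left(-1843989 + 1248349\right) \left(\left(-22 - 11256\right) - 4294982\right) = - 595640 \left(\left(-22 - 11256\right) - 4294982\right) = - 595640 \left(-11278 - 4294982\right) = \left(-595640\right) \left(-4306260\right) = 2564980706400$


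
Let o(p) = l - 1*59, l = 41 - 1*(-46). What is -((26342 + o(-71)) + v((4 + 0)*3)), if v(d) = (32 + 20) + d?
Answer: -26434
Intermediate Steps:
l = 87 (l = 41 + 46 = 87)
o(p) = 28 (o(p) = 87 - 1*59 = 87 - 59 = 28)
v(d) = 52 + d
-((26342 + o(-71)) + v((4 + 0)*3)) = -((26342 + 28) + (52 + (4 + 0)*3)) = -(26370 + (52 + 4*3)) = -(26370 + (52 + 12)) = -(26370 + 64) = -1*26434 = -26434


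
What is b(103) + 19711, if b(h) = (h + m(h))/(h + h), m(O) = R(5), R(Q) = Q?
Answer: 2030287/103 ≈ 19712.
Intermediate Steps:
m(O) = 5
b(h) = (5 + h)/(2*h) (b(h) = (h + 5)/(h + h) = (5 + h)/((2*h)) = (5 + h)*(1/(2*h)) = (5 + h)/(2*h))
b(103) + 19711 = (1/2)*(5 + 103)/103 + 19711 = (1/2)*(1/103)*108 + 19711 = 54/103 + 19711 = 2030287/103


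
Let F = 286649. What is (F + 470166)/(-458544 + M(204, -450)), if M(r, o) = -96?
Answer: -151363/91728 ≈ -1.6501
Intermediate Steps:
(F + 470166)/(-458544 + M(204, -450)) = (286649 + 470166)/(-458544 - 96) = 756815/(-458640) = 756815*(-1/458640) = -151363/91728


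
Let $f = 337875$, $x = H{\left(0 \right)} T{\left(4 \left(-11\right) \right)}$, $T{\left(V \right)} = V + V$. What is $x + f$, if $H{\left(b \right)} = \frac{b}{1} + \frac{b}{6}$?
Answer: $337875$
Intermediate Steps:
$T{\left(V \right)} = 2 V$
$H{\left(b \right)} = \frac{7 b}{6}$ ($H{\left(b \right)} = b 1 + b \frac{1}{6} = b + \frac{b}{6} = \frac{7 b}{6}$)
$x = 0$ ($x = \frac{7}{6} \cdot 0 \cdot 2 \cdot 4 \left(-11\right) = 0 \cdot 2 \left(-44\right) = 0 \left(-88\right) = 0$)
$x + f = 0 + 337875 = 337875$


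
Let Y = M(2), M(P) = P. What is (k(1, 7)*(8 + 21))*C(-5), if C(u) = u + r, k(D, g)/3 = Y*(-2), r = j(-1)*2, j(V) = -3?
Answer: 3828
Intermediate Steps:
Y = 2
r = -6 (r = -3*2 = -6)
k(D, g) = -12 (k(D, g) = 3*(2*(-2)) = 3*(-4) = -12)
C(u) = -6 + u (C(u) = u - 6 = -6 + u)
(k(1, 7)*(8 + 21))*C(-5) = (-12*(8 + 21))*(-6 - 5) = -12*29*(-11) = -348*(-11) = 3828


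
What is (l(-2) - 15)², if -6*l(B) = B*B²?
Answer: 1681/9 ≈ 186.78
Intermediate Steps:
l(B) = -B³/6 (l(B) = -B*B²/6 = -B³/6)
(l(-2) - 15)² = (-⅙*(-2)³ - 15)² = (-⅙*(-8) - 15)² = (4/3 - 15)² = (-41/3)² = 1681/9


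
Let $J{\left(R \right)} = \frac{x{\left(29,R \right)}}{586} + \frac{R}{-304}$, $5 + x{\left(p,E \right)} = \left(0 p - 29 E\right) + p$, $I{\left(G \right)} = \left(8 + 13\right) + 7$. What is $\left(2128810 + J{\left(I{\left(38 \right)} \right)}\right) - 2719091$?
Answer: $- \frac{13144409303}{22268} \approx -5.9028 \cdot 10^{5}$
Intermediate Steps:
$I{\left(G \right)} = 28$ ($I{\left(G \right)} = 21 + 7 = 28$)
$x{\left(p,E \right)} = -5 + p - 29 E$ ($x{\left(p,E \right)} = -5 + \left(\left(0 p - 29 E\right) + p\right) = -5 + \left(\left(0 - 29 E\right) + p\right) = -5 - \left(- p + 29 E\right) = -5 + p - 29 E$)
$J{\left(R \right)} = \frac{12}{293} - \frac{4701 R}{89072}$ ($J{\left(R \right)} = \frac{-5 + 29 - 29 R}{586} + \frac{R}{-304} = \left(24 - 29 R\right) \frac{1}{586} + R \left(- \frac{1}{304}\right) = \left(\frac{12}{293} - \frac{29 R}{586}\right) - \frac{R}{304} = \frac{12}{293} - \frac{4701 R}{89072}$)
$\left(2128810 + J{\left(I{\left(38 \right)} \right)}\right) - 2719091 = \left(2128810 + \left(\frac{12}{293} - \frac{32907}{22268}\right)\right) - 2719091 = \left(2128810 - \frac{31995}{22268}\right) - 2719091 = \frac{47404309085}{22268} - 2719091 = - \frac{13144409303}{22268}$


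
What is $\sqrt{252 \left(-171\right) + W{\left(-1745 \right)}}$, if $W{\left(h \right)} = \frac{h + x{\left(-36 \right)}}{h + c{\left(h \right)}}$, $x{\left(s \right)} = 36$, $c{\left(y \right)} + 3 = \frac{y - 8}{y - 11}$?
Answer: $\frac{4 i \sqrt{87701020941490}}{180455} \approx 207.58 i$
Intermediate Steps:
$c{\left(y \right)} = -3 + \frac{-8 + y}{-11 + y}$ ($c{\left(y \right)} = -3 + \frac{y - 8}{y - 11} = -3 + \frac{-8 + y}{-11 + y}$)
$W{\left(h \right)} = \frac{36 + h}{h + \frac{25 - 2 h}{-11 + h}}$ ($W{\left(h \right)} = \frac{h + 36}{h + \frac{25 - 2 h}{-11 + h}} = \frac{36 + h}{h + \frac{25 - 2 h}{-11 + h}}$)
$\sqrt{252 \left(-171\right) + W{\left(-1745 \right)}} = \sqrt{252 \left(-171\right) + \frac{\left(-11 - 1745\right) \left(36 - 1745\right)}{25 - -3490 - 1745 \left(-11 - 1745\right)}} = \sqrt{-43092 + \frac{1}{25 + 3490 - -3064220} \left(-1756\right) \left(-1709\right)} = \sqrt{-43092 + \frac{1}{25 + 3490 + 3064220} \left(-1756\right) \left(-1709\right)} = \sqrt{-43092 + \frac{1}{3067735} \left(-1756\right) \left(-1709\right)} = \sqrt{-43092 + \frac{3001004}{3067735}} = \sqrt{- \frac{132191835616}{3067735}} = \frac{4 i \sqrt{87701020941490}}{180455}$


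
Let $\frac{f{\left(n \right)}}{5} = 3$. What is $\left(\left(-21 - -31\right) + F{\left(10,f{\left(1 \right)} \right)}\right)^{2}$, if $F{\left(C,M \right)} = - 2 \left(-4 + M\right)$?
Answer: $144$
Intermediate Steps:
$f{\left(n \right)} = 15$ ($f{\left(n \right)} = 5 \cdot 3 = 15$)
$F{\left(C,M \right)} = 8 - 2 M$
$\left(\left(-21 - -31\right) + F{\left(10,f{\left(1 \right)} \right)}\right)^{2} = \left(\left(-21 - -31\right) + \left(8 - 30\right)\right)^{2} = \left(\left(-21 + 31\right) + \left(8 - 30\right)\right)^{2} = \left(10 - 22\right)^{2} = \left(-12\right)^{2} = 144$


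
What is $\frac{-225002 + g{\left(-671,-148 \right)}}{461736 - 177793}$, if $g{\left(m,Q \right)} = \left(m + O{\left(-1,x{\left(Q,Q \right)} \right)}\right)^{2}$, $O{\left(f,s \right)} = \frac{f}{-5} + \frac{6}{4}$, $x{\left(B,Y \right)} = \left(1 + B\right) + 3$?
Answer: $\frac{22296049}{28394300} \approx 0.78523$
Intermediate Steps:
$x{\left(B,Y \right)} = 4 + B$
$O{\left(f,s \right)} = \frac{3}{2} - \frac{f}{5}$ ($O{\left(f,s \right)} = f \left(- \frac{1}{5}\right) + 6 \cdot \frac{1}{4} = - \frac{f}{5} + \frac{3}{2} = \frac{3}{2} - \frac{f}{5}$)
$g{\left(m,Q \right)} = \left(\frac{17}{10} + m\right)^{2}$ ($g{\left(m,Q \right)} = \left(m + \left(\frac{3}{2} - - \frac{1}{5}\right)\right)^{2} = \left(m + \left(\frac{3}{2} + \frac{1}{5}\right)\right)^{2} = \left(m + \frac{17}{10}\right)^{2} = \left(\frac{17}{10} + m\right)^{2}$)
$\frac{-225002 + g{\left(-671,-148 \right)}}{461736 - 177793} = \frac{-225002 + \frac{\left(17 + 10 \left(-671\right)\right)^{2}}{100}}{461736 - 177793} = \frac{-225002 + \frac{\left(17 - 6710\right)^{2}}{100}}{283943} = \left(-225002 + \frac{\left(-6693\right)^{2}}{100}\right) \frac{1}{283943} = \left(-225002 + \frac{1}{100} \cdot 44796249\right) \frac{1}{283943} = \left(-225002 + \frac{44796249}{100}\right) \frac{1}{283943} = \frac{22296049}{100} \cdot \frac{1}{283943} = \frac{22296049}{28394300}$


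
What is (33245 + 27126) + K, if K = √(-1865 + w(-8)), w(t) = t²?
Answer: 60371 + I*√1801 ≈ 60371.0 + 42.438*I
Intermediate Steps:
K = I*√1801 (K = √(-1865 + (-8)²) = √(-1865 + 64) = √(-1801) = I*√1801 ≈ 42.438*I)
(33245 + 27126) + K = (33245 + 27126) + I*√1801 = 60371 + I*√1801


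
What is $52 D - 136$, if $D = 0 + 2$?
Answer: $-32$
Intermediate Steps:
$D = 2$
$52 D - 136 = 52 \cdot 2 - 136 = 104 + \left(-184 + 48\right) = 104 - 136 = -32$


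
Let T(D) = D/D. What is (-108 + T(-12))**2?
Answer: 11449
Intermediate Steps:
T(D) = 1
(-108 + T(-12))**2 = (-108 + 1)**2 = (-107)**2 = 11449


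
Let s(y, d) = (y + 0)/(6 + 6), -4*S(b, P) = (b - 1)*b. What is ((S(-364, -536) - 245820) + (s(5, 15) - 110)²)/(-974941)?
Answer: 38451815/140391504 ≈ 0.27389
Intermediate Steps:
S(b, P) = -b*(-1 + b)/4 (S(b, P) = -(b - 1)*b/4 = -(-1 + b)*b/4 = -b*(-1 + b)/4)
s(y, d) = y/12
((S(-364, -536) - 245820) + (s(5, 15) - 110)²)/(-974941) = (((¼)*(-364)*(1 - 1*(-364)) - 245820) + ((1/12)*5 - 110)²)/(-974941) = (((¼)*(-364)*(1 + 364) - 245820) + (5/12 - 110)²)*(-1/974941) = (((¼)*(-364)*365 - 245820) + (-1315/12)²)*(-1/974941) = ((-33215 - 245820) + 1729225/144)*(-1/974941) = (-279035 + 1729225/144)*(-1/974941) = -38451815/144*(-1/974941) = 38451815/140391504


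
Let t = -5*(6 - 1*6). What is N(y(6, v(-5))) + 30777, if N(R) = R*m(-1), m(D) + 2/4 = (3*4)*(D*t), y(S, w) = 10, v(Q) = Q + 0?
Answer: 30772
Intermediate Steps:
t = 0 (t = -5*(6 - 6) = -5*0 = 0)
v(Q) = Q
m(D) = -½ (m(D) = -½ + (3*4)*(D*0) = -½ + 12*0 = -½ + 0 = -½)
N(R) = -R/2 (N(R) = R*(-½) = -R/2)
N(y(6, v(-5))) + 30777 = -½*10 + 30777 = -5 + 30777 = 30772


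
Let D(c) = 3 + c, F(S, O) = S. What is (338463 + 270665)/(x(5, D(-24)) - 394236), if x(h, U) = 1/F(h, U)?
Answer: -3045640/1971179 ≈ -1.5451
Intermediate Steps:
x(h, U) = 1/h
(338463 + 270665)/(x(5, D(-24)) - 394236) = (338463 + 270665)/(1/5 - 394236) = 609128/(⅕ - 394236) = 609128/(-1971179/5) = 609128*(-5/1971179) = -3045640/1971179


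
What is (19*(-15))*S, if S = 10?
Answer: -2850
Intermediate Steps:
(19*(-15))*S = (19*(-15))*10 = -285*10 = -2850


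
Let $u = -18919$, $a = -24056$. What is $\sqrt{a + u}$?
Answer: $15 i \sqrt{191} \approx 207.3 i$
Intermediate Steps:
$\sqrt{a + u} = \sqrt{-24056 - 18919} = \sqrt{-42975} = 15 i \sqrt{191}$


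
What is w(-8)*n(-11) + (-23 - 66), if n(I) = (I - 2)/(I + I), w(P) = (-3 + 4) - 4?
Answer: -1997/22 ≈ -90.773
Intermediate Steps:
w(P) = -3 (w(P) = 1 - 4 = -3)
n(I) = (-2 + I)/(2*I) (n(I) = (-2 + I)/((2*I)) = (-2 + I)*(1/(2*I)) = (-2 + I)/(2*I))
w(-8)*n(-11) + (-23 - 66) = -3*(-2 - 11)/(2*(-11)) + (-23 - 66) = -3*(-1)*(-13)/(2*11) - 89 = -3*13/22 - 89 = -39/22 - 89 = -1997/22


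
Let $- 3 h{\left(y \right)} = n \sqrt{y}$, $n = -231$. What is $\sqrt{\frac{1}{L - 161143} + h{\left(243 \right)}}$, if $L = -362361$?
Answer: $\frac{\sqrt{-32719 + 11870069471568 \sqrt{3}}}{130876} \approx 34.646$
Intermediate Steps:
$h{\left(y \right)} = 77 \sqrt{y}$ ($h{\left(y \right)} = - \frac{\left(-231\right) \sqrt{y}}{3} = 77 \sqrt{y}$)
$\sqrt{\frac{1}{L - 161143} + h{\left(243 \right)}} = \sqrt{\frac{1}{-362361 - 161143} + 77 \sqrt{243}} = \sqrt{\frac{1}{-523504} + 77 \cdot 9 \sqrt{3}} = \sqrt{- \frac{1}{523504} + 693 \sqrt{3}}$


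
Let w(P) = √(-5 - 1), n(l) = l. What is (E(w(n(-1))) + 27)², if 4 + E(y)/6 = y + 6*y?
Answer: -10575 + 252*I*√6 ≈ -10575.0 + 617.27*I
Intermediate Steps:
w(P) = I*√6 (w(P) = √(-6) = I*√6)
E(y) = -24 + 42*y (E(y) = -24 + 6*(y + 6*y) = -24 + 6*(7*y) = -24 + 42*y)
(E(w(n(-1))) + 27)² = ((-24 + 42*(I*√6)) + 27)² = ((-24 + 42*I*√6) + 27)² = (3 + 42*I*√6)²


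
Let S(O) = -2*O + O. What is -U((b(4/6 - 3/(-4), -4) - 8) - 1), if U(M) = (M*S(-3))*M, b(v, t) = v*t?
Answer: -1936/3 ≈ -645.33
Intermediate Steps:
b(v, t) = t*v
S(O) = -O
U(M) = 3*M² (U(M) = (M*(-1*(-3)))*M = (M*3)*M = (3*M)*M = 3*M²)
-U((b(4/6 - 3/(-4), -4) - 8) - 1) = -3*((-4*(4/6 - 3/(-4)) - 8) - 1)² = -3*((-4*(4*(⅙) - 3*(-¼)) - 8) - 1)² = -3*((-4*(⅔ + ¾) - 8) - 1)² = -3*((-4*17/12 - 8) - 1)² = -3*((-17/3 - 8) - 1)² = -3*(-41/3 - 1)² = -3*(-44/3)² = -3*1936/9 = -1*1936/3 = -1936/3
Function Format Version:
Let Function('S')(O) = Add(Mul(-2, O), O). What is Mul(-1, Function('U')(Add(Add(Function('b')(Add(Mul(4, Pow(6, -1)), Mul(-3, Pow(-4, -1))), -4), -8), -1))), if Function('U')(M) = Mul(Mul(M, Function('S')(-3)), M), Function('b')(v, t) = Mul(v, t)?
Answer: Rational(-1936, 3) ≈ -645.33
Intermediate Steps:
Function('b')(v, t) = Mul(t, v)
Function('S')(O) = Mul(-1, O)
Function('U')(M) = Mul(3, Pow(M, 2)) (Function('U')(M) = Mul(Mul(M, Mul(-1, -3)), M) = Mul(Mul(M, 3), M) = Mul(Mul(3, M), M) = Mul(3, Pow(M, 2)))
Mul(-1, Function('U')(Add(Add(Function('b')(Add(Mul(4, Pow(6, -1)), Mul(-3, Pow(-4, -1))), -4), -8), -1))) = Mul(-1, Mul(3, Pow(Add(Add(Mul(-4, Add(Mul(4, Pow(6, -1)), Mul(-3, Pow(-4, -1)))), -8), -1), 2))) = Mul(-1, Mul(3, Pow(Add(Add(Mul(-4, Add(Mul(4, Rational(1, 6)), Mul(-3, Rational(-1, 4)))), -8), -1), 2))) = Mul(-1, Mul(3, Pow(Add(Add(Mul(-4, Add(Rational(2, 3), Rational(3, 4))), -8), -1), 2))) = Mul(-1, Mul(3, Pow(Add(Add(Mul(-4, Rational(17, 12)), -8), -1), 2))) = Mul(-1, Mul(3, Pow(Add(Add(Rational(-17, 3), -8), -1), 2))) = Mul(-1, Mul(3, Pow(Add(Rational(-41, 3), -1), 2))) = Mul(-1, Mul(3, Pow(Rational(-44, 3), 2))) = Mul(-1, Mul(3, Rational(1936, 9))) = Mul(-1, Rational(1936, 3)) = Rational(-1936, 3)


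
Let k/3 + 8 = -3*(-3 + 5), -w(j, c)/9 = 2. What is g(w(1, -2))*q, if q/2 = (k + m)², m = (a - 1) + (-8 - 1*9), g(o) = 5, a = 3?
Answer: 32490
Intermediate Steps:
w(j, c) = -18 (w(j, c) = -9*2 = -18)
k = -42 (k = -24 + 3*(-3*(-3 + 5)) = -24 + 3*(-3*2) = -24 + 3*(-6) = -24 - 18 = -42)
m = -15 (m = (3 - 1) + (-8 - 1*9) = 2 + (-8 - 9) = 2 - 17 = -15)
q = 6498 (q = 2*(-42 - 15)² = 2*(-57)² = 2*3249 = 6498)
g(w(1, -2))*q = 5*6498 = 32490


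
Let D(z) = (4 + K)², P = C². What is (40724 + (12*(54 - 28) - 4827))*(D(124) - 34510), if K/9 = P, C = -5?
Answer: 649263579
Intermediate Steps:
P = 25 (P = (-5)² = 25)
K = 225 (K = 9*25 = 225)
D(z) = 52441 (D(z) = (4 + 225)² = 229² = 52441)
(40724 + (12*(54 - 28) - 4827))*(D(124) - 34510) = (40724 + (12*(54 - 28) - 4827))*(52441 - 34510) = (40724 + (12*26 - 4827))*17931 = (40724 + (312 - 4827))*17931 = (40724 - 4515)*17931 = 36209*17931 = 649263579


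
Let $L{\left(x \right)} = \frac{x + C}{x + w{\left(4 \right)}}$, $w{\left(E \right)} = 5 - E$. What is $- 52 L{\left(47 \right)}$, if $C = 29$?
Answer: $- \frac{247}{3} \approx -82.333$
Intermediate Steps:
$L{\left(x \right)} = \frac{29 + x}{1 + x}$ ($L{\left(x \right)} = \frac{x + 29}{x + \left(5 - 4\right)} = \frac{29 + x}{x + \left(5 - 4\right)} = \frac{29 + x}{x + 1} = \frac{29 + x}{1 + x}$)
$- 52 L{\left(47 \right)} = - 52 \frac{29 + 47}{1 + 47} = - 52 \cdot \frac{1}{48} \cdot 76 = \left(-52\right) \frac{19}{12} = - \frac{247}{3}$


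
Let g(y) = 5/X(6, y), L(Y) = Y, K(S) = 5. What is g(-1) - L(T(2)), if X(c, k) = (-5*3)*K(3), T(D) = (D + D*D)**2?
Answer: -541/15 ≈ -36.067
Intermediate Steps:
T(D) = (D + D**2)**2
X(c, k) = -75 (X(c, k) = -5*3*5 = -15*5 = -75)
g(y) = -1/15 (g(y) = 5/(-75) = -1/75*5 = -1/15)
g(-1) - L(T(2)) = -1/15 - 2**2*(1 + 2)**2 = -1/15 - 4*3**2 = -1/15 - 4*9 = -1/15 - 1*36 = -1/15 - 36 = -541/15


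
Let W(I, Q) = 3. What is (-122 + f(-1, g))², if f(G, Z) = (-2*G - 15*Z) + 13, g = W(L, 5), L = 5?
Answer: 23104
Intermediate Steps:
g = 3
f(G, Z) = 13 - 15*Z - 2*G (f(G, Z) = (-15*Z - 2*G) + 13 = 13 - 15*Z - 2*G)
(-122 + f(-1, g))² = (-122 + (13 - 15*3 - 2*(-1)))² = (-122 + (13 - 45 + 2))² = (-122 - 30)² = (-152)² = 23104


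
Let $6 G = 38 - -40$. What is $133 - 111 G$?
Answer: $-1310$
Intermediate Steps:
$G = 13$ ($G = \frac{38 - -40}{6} = \frac{38 + 40}{6} = \frac{1}{6} \cdot 78 = 13$)
$133 - 111 G = 133 - 1443 = -1310$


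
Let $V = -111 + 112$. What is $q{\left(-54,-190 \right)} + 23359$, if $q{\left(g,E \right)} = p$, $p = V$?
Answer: $23360$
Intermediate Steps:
$V = 1$
$p = 1$
$q{\left(g,E \right)} = 1$
$q{\left(-54,-190 \right)} + 23359 = 1 + 23359 = 23360$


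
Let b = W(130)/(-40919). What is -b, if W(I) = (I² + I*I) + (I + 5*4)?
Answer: 33950/40919 ≈ 0.82969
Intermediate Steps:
W(I) = 20 + I + 2*I² (W(I) = (I² + I²) + (I + 20) = 2*I² + (20 + I) = 20 + I + 2*I²)
b = -33950/40919 (b = (20 + 130 + 2*130²)/(-40919) = (20 + 130 + 2*16900)*(-1/40919) = (20 + 130 + 33800)*(-1/40919) = 33950*(-1/40919) = -33950/40919 ≈ -0.82969)
-b = -1*(-33950/40919) = 33950/40919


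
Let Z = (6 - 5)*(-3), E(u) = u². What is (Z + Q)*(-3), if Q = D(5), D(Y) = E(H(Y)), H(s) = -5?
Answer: -66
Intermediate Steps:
D(Y) = 25 (D(Y) = (-5)² = 25)
Q = 25
Z = -3 (Z = 1*(-3) = -3)
(Z + Q)*(-3) = (-3 + 25)*(-3) = 22*(-3) = -66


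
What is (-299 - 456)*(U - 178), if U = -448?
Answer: 472630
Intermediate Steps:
(-299 - 456)*(U - 178) = (-299 - 456)*(-448 - 178) = -755*(-626) = 472630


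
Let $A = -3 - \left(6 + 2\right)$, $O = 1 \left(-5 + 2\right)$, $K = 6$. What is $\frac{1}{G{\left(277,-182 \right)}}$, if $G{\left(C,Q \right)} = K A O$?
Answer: $\frac{1}{198} \approx 0.0050505$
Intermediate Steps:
$O = -3$ ($O = 1 \left(-3\right) = -3$)
$A = -11$ ($A = -3 - 8 = -11$)
$G{\left(C,Q \right)} = 198$ ($G{\left(C,Q \right)} = 6 \left(-11\right) \left(-3\right) = \left(-66\right) \left(-3\right) = 198$)
$\frac{1}{G{\left(277,-182 \right)}} = \frac{1}{198}$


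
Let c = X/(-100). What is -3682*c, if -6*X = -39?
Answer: 23933/100 ≈ 239.33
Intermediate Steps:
X = 13/2 (X = -⅙*(-39) = 13/2 ≈ 6.5000)
c = -13/200 (c = (13/2)/(-100) = (13/2)*(-1/100) = -13/200 ≈ -0.065000)
-3682*c = -3682*(-13/200) = 23933/100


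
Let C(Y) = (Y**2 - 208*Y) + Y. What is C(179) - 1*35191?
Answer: -40203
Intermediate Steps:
C(Y) = Y**2 - 207*Y
C(179) - 1*35191 = 179*(-207 + 179) - 1*35191 = 179*(-28) - 35191 = -5012 - 35191 = -40203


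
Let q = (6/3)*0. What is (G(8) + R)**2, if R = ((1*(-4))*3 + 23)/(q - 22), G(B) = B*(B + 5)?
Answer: 42849/4 ≈ 10712.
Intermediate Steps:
q = 0 (q = (6*(1/3))*0 = 2*0 = 0)
G(B) = B*(5 + B)
R = -1/2 (R = ((1*(-4))*3 + 23)/(0 - 22) = (-4*3 + 23)/(-22) = (-12 + 23)*(-1/22) = 11*(-1/22) = -1/2 ≈ -0.50000)
(G(8) + R)**2 = (8*(5 + 8) - 1/2)**2 = (8*13 - 1/2)**2 = (104 - 1/2)**2 = (207/2)**2 = 42849/4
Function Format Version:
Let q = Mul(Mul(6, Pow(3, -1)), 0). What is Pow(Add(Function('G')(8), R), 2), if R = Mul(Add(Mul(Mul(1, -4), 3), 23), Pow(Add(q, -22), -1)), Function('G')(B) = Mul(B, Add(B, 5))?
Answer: Rational(42849, 4) ≈ 10712.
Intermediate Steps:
q = 0 (q = Mul(Mul(6, Rational(1, 3)), 0) = Mul(2, 0) = 0)
Function('G')(B) = Mul(B, Add(5, B))
R = Rational(-1, 2) (R = Mul(Add(Mul(Mul(1, -4), 3), 23), Pow(Add(0, -22), -1)) = Mul(Add(Mul(-4, 3), 23), Pow(-22, -1)) = Mul(Add(-12, 23), Rational(-1, 22)) = Mul(11, Rational(-1, 22)) = Rational(-1, 2) ≈ -0.50000)
Pow(Add(Function('G')(8), R), 2) = Pow(Add(Mul(8, Add(5, 8)), Rational(-1, 2)), 2) = Pow(Add(Mul(8, 13), Rational(-1, 2)), 2) = Pow(Add(104, Rational(-1, 2)), 2) = Pow(Rational(207, 2), 2) = Rational(42849, 4)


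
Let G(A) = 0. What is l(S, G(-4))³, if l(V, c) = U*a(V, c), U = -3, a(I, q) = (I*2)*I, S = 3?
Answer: -157464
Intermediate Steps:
a(I, q) = 2*I² (a(I, q) = (2*I)*I = 2*I²)
l(V, c) = -6*V²
l(S, G(-4))³ = (-6*3²)³ = (-6*9)³ = (-54)³ = -157464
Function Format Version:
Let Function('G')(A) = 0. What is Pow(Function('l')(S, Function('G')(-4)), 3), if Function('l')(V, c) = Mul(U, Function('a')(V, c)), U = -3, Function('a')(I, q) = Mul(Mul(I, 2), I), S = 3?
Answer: -157464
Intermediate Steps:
Function('a')(I, q) = Mul(2, Pow(I, 2)) (Function('a')(I, q) = Mul(Mul(2, I), I) = Mul(2, Pow(I, 2)))
Function('l')(V, c) = Mul(-6, Pow(V, 2)) (Function('l')(V, c) = Mul(-3, Mul(2, Pow(V, 2))) = Mul(-6, Pow(V, 2)))
Pow(Function('l')(S, Function('G')(-4)), 3) = Pow(Mul(-6, Pow(3, 2)), 3) = Pow(Mul(-6, 9), 3) = Pow(-54, 3) = -157464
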